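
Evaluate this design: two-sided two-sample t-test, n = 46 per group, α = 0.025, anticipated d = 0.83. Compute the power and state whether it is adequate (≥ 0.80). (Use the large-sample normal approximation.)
Power ≈ 0.96; the study is adequately powered (power ≥ 0.80)

Power calculation (two-sample t-test, normal approximation):
z_β = d · √(n/2) - z_{α/2}
z_β = 0.83 · √(46/2) - 2.241
z_β = 0.83 · 4.796 - 2.241
z_β = 1.739

Power = Φ(z_β) = Φ(1.739) ≈ 0.959

Effect size d = 0.83 is large by Cohen's convention (0.2/0.5/0.8).

Threshold: power ≥ 0.80 is conventionally adequate.
Power ≈ 0.96 → the study is adequately powered (power ≥ 0.80).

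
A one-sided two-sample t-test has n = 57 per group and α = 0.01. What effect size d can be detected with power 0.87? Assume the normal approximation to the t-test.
d ≈ 0.65

Minimum detectable effect (two-sample t-test, normal approximation):
d = (z_α + z_β) / √(n/2)
d = (2.326 + 1.126) / √(57/2)
d = 3.453 / 5.339
d ≈ 0.65

By Cohen's convention (0.2 small / 0.5 medium / 0.8 large): medium effect.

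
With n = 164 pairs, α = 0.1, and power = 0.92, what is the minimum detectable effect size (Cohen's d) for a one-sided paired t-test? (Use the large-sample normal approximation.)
d ≈ 0.21

Minimum detectable effect (paired t-test, normal approximation):
d = (z_α + z_β) / √n
d = (1.282 + 1.405) / √164
d = 2.687 / 12.806
d ≈ 0.21

By Cohen's convention (0.2 small / 0.5 medium / 0.8 large): small effect.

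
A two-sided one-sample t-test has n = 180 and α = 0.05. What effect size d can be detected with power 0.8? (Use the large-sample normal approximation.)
d ≈ 0.21

Minimum detectable effect (one-sample t-test, normal approximation):
d = (z_{α/2} + z_β) / √n
d = (1.960 + 0.842) / √180
d = 2.802 / 13.416
d ≈ 0.21

By Cohen's convention (0.2 small / 0.5 medium / 0.8 large): small effect.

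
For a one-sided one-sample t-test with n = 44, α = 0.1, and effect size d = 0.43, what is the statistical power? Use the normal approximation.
Power ≈ 0.94

Power calculation (one-sample t-test, normal approximation):
z_β = d · √n - z_α
z_β = 0.43 · √44 - 1.282
z_β = 0.43 · 6.633 - 1.282
z_β = 1.571

Power = Φ(z_β) = Φ(1.571) ≈ 0.942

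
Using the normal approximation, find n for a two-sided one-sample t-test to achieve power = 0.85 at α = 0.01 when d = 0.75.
n = 24

Sample size formula (one-sample t-test, normal approximation):
n = ((z_{α/2} + z_β) / d)²

z_{α/2} = 2.576 (for α = 0.01, two-sided)
z_β = 1.036 (for power = 0.85)
d = 0.75

n = ((2.576 + 1.036) / 0.75)²
n = (4.816)²
n ≈ 23.19
Round up to the next whole number: n = 24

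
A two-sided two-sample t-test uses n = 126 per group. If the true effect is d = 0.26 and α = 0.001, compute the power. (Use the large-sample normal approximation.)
Power ≈ 0.11

Power calculation (two-sample t-test, normal approximation):
z_β = d · √(n/2) - z_{α/2}
z_β = 0.26 · √(126/2) - 3.291
z_β = 0.26 · 7.937 - 3.291
z_β = -1.227

Power = Φ(z_β) = Φ(-1.227) ≈ 0.110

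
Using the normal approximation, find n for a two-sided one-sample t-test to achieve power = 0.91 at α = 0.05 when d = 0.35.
n = 89

Sample size formula (one-sample t-test, normal approximation):
n = ((z_{α/2} + z_β) / d)²

z_{α/2} = 1.960 (for α = 0.05, two-sided)
z_β = 1.341 (for power = 0.91)
d = 0.35

n = ((1.960 + 1.341) / 0.35)²
n = (9.431)²
n ≈ 88.94
Round up to the next whole number: n = 89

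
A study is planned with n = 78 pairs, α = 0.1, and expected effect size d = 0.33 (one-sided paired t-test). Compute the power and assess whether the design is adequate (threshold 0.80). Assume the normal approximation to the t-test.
Power ≈ 0.95; the study is adequately powered (power ≥ 0.80)

Power calculation (paired t-test, normal approximation):
z_β = d · √n - z_α
z_β = 0.33 · √78 - 1.282
z_β = 0.33 · 8.832 - 1.282
z_β = 1.633

Power = Φ(z_β) = Φ(1.633) ≈ 0.949

Effect size d = 0.33 is small by Cohen's convention (0.2/0.5/0.8).

Threshold: power ≥ 0.80 is conventionally adequate.
Power ≈ 0.95 → the study is adequately powered (power ≥ 0.80).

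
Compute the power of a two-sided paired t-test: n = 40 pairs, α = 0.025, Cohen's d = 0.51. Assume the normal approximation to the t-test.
Power ≈ 0.84

Power calculation (paired t-test, normal approximation):
z_β = d · √n - z_{α/2}
z_β = 0.51 · √40 - 2.241
z_β = 0.51 · 6.325 - 2.241
z_β = 0.984

Power = Φ(z_β) = Φ(0.984) ≈ 0.837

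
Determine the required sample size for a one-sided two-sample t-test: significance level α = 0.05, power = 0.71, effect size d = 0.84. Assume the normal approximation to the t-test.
n = 14 per group

Sample size formula (two-sample t-test, normal approximation):
n = 2 · ((z_α + z_β) / d)²

z_α = 1.645 (for α = 0.05, one-sided)
z_β = 0.553 (for power = 0.71)
d = 0.84

n = 2 · ((1.645 + 0.553) / 0.84)²
n = 2 · (2.617)²
n ≈ 13.70
Round up to the next whole number: n = 14 per group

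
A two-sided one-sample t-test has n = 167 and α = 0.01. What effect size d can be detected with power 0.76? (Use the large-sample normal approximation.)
d ≈ 0.25

Minimum detectable effect (one-sample t-test, normal approximation):
d = (z_{α/2} + z_β) / √n
d = (2.576 + 0.706) / √167
d = 3.282 / 12.923
d ≈ 0.25

By Cohen's convention (0.2 small / 0.5 medium / 0.8 large): small effect.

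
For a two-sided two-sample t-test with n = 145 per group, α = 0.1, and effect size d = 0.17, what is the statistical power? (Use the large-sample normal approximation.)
Power ≈ 0.42

Power calculation (two-sample t-test, normal approximation):
z_β = d · √(n/2) - z_{α/2}
z_β = 0.17 · √(145/2) - 1.645
z_β = 0.17 · 8.515 - 1.645
z_β = -0.197

Power = Φ(z_β) = Φ(-0.197) ≈ 0.422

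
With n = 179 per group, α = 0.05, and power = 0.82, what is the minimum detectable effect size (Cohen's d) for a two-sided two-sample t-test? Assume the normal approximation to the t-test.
d ≈ 0.30

Minimum detectable effect (two-sample t-test, normal approximation):
d = (z_{α/2} + z_β) / √(n/2)
d = (1.960 + 0.915) / √(179/2)
d = 2.875 / 9.460
d ≈ 0.30

By Cohen's convention (0.2 small / 0.5 medium / 0.8 large): small effect.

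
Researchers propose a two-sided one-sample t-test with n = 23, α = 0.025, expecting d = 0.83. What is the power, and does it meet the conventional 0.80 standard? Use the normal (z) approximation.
Power ≈ 0.96; the study is adequately powered (power ≥ 0.80)

Power calculation (one-sample t-test, normal approximation):
z_β = d · √n - z_{α/2}
z_β = 0.83 · √23 - 2.241
z_β = 0.83 · 4.796 - 2.241
z_β = 1.739

Power = Φ(z_β) = Φ(1.739) ≈ 0.959

Effect size d = 0.83 is large by Cohen's convention (0.2/0.5/0.8).

Threshold: power ≥ 0.80 is conventionally adequate.
Power ≈ 0.96 → the study is adequately powered (power ≥ 0.80).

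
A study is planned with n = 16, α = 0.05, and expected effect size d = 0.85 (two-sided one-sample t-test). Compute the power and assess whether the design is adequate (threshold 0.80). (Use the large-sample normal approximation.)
Power ≈ 0.93; the study is adequately powered (power ≥ 0.80)

Power calculation (one-sample t-test, normal approximation):
z_β = d · √n - z_{α/2}
z_β = 0.85 · √16 - 1.960
z_β = 0.85 · 4.000 - 1.960
z_β = 1.440

Power = Φ(z_β) = Φ(1.440) ≈ 0.925

Effect size d = 0.85 is large by Cohen's convention (0.2/0.5/0.8).

Threshold: power ≥ 0.80 is conventionally adequate.
Power ≈ 0.93 → the study is adequately powered (power ≥ 0.80).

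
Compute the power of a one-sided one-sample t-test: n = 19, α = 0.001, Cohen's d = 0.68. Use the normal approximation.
Power ≈ 0.45

Power calculation (one-sample t-test, normal approximation):
z_β = d · √n - z_α
z_β = 0.68 · √19 - 3.090
z_β = 0.68 · 4.359 - 3.090
z_β = -0.126

Power = Φ(z_β) = Φ(-0.126) ≈ 0.450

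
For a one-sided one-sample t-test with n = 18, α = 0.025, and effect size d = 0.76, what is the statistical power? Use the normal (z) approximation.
Power ≈ 0.90

Power calculation (one-sample t-test, normal approximation):
z_β = d · √n - z_α
z_β = 0.76 · √18 - 1.960
z_β = 0.76 · 4.243 - 1.960
z_β = 1.264

Power = Φ(z_β) = Φ(1.264) ≈ 0.897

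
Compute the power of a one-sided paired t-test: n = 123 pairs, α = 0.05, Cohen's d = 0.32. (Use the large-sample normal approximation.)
Power ≈ 0.97

Power calculation (paired t-test, normal approximation):
z_β = d · √n - z_α
z_β = 0.32 · √123 - 1.645
z_β = 0.32 · 11.091 - 1.645
z_β = 1.904

Power = Φ(z_β) = Φ(1.904) ≈ 0.972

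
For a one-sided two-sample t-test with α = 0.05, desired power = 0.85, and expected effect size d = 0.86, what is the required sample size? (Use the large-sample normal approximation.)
n = 20 per group

Sample size formula (two-sample t-test, normal approximation):
n = 2 · ((z_α + z_β) / d)²

z_α = 1.645 (for α = 0.05, one-sided)
z_β = 1.036 (for power = 0.85)
d = 0.86

n = 2 · ((1.645 + 1.036) / 0.86)²
n = 2 · (3.117)²
n ≈ 19.43
Round up to the next whole number: n = 20 per group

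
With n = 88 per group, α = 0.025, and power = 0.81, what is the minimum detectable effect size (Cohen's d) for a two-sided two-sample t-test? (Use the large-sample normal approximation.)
d ≈ 0.47

Minimum detectable effect (two-sample t-test, normal approximation):
d = (z_{α/2} + z_β) / √(n/2)
d = (2.241 + 0.878) / √(88/2)
d = 3.119 / 6.633
d ≈ 0.47

By Cohen's convention (0.2 small / 0.5 medium / 0.8 large): small effect.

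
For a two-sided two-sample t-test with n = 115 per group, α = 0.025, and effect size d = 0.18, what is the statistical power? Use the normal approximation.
Power ≈ 0.19

Power calculation (two-sample t-test, normal approximation):
z_β = d · √(n/2) - z_{α/2}
z_β = 0.18 · √(115/2) - 2.241
z_β = 0.18 · 7.583 - 2.241
z_β = -0.876

Power = Φ(z_β) = Φ(-0.876) ≈ 0.190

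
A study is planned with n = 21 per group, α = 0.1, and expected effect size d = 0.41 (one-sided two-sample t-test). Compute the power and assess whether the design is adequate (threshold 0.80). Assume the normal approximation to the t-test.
Power ≈ 0.52; the study is underpowered (power < 0.80)

Power calculation (two-sample t-test, normal approximation):
z_β = d · √(n/2) - z_α
z_β = 0.41 · √(21/2) - 1.282
z_β = 0.41 · 3.240 - 1.282
z_β = 0.047

Power = Φ(z_β) = Φ(0.047) ≈ 0.519

Effect size d = 0.41 is small by Cohen's convention (0.2/0.5/0.8).

Threshold: power ≥ 0.80 is conventionally adequate.
Power ≈ 0.52 → the study is underpowered (power < 0.80).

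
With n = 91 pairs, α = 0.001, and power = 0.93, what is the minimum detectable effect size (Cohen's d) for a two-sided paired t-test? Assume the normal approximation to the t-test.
d ≈ 0.50

Minimum detectable effect (paired t-test, normal approximation):
d = (z_{α/2} + z_β) / √n
d = (3.291 + 1.476) / √91
d = 4.766 / 9.539
d ≈ 0.50

By Cohen's convention (0.2 small / 0.5 medium / 0.8 large): medium effect.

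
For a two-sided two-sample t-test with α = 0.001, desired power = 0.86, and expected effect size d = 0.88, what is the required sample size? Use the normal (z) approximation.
n = 50 per group

Sample size formula (two-sample t-test, normal approximation):
n = 2 · ((z_{α/2} + z_β) / d)²

z_{α/2} = 3.291 (for α = 0.001, two-sided)
z_β = 1.080 (for power = 0.86)
d = 0.88

n = 2 · ((3.291 + 1.080) / 0.88)²
n = 2 · (4.967)²
n ≈ 49.34
Round up to the next whole number: n = 50 per group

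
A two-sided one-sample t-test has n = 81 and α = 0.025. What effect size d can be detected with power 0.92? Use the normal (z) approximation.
d ≈ 0.41

Minimum detectable effect (one-sample t-test, normal approximation):
d = (z_{α/2} + z_β) / √n
d = (2.241 + 1.405) / √81
d = 3.646 / 9.000
d ≈ 0.41

By Cohen's convention (0.2 small / 0.5 medium / 0.8 large): small effect.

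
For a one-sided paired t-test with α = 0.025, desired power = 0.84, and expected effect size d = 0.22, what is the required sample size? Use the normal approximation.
n = 181 pairs

Sample size formula (paired t-test, normal approximation):
n = ((z_α + z_β) / d)²

z_α = 1.960 (for α = 0.025, one-sided)
z_β = 0.994 (for power = 0.84)
d = 0.22

n = ((1.960 + 0.994) / 0.22)²
n = (13.427)²
n ≈ 180.28
Round up to the next whole number: n = 181 pairs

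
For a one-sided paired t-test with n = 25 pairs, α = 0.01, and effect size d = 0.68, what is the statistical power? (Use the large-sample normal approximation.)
Power ≈ 0.86

Power calculation (paired t-test, normal approximation):
z_β = d · √n - z_α
z_β = 0.68 · √25 - 2.326
z_β = 0.68 · 5.000 - 2.326
z_β = 1.074

Power = Φ(z_β) = Φ(1.074) ≈ 0.859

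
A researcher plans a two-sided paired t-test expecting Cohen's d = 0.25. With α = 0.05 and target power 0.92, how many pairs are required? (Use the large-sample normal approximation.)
n = 182 pairs

Sample size formula (paired t-test, normal approximation):
n = ((z_{α/2} + z_β) / d)²

z_{α/2} = 1.960 (for α = 0.05, two-sided)
z_β = 1.405 (for power = 0.92)
d = 0.25

n = ((1.960 + 1.405) / 0.25)²
n = (13.460)²
n ≈ 181.17
Round up to the next whole number: n = 182 pairs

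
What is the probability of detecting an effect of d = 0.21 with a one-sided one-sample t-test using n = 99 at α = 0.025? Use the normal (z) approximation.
Power ≈ 0.55

Power calculation (one-sample t-test, normal approximation):
z_β = d · √n - z_α
z_β = 0.21 · √99 - 1.960
z_β = 0.21 · 9.950 - 1.960
z_β = 0.130

Power = Φ(z_β) = Φ(0.130) ≈ 0.552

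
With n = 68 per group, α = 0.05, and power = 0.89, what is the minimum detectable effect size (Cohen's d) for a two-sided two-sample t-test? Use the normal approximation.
d ≈ 0.55

Minimum detectable effect (two-sample t-test, normal approximation):
d = (z_{α/2} + z_β) / √(n/2)
d = (1.960 + 1.227) / √(68/2)
d = 3.186 / 5.831
d ≈ 0.55

By Cohen's convention (0.2 small / 0.5 medium / 0.8 large): medium effect.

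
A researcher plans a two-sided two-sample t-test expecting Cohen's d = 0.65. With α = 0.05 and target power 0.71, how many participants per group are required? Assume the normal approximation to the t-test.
n = 30 per group

Sample size formula (two-sample t-test, normal approximation):
n = 2 · ((z_{α/2} + z_β) / d)²

z_{α/2} = 1.960 (for α = 0.05, two-sided)
z_β = 0.553 (for power = 0.71)
d = 0.65

n = 2 · ((1.960 + 0.553) / 0.65)²
n = 2 · (3.866)²
n ≈ 29.89
Round up to the next whole number: n = 30 per group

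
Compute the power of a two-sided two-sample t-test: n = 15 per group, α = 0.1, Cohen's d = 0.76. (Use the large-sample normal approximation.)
Power ≈ 0.67

Power calculation (two-sample t-test, normal approximation):
z_β = d · √(n/2) - z_{α/2}
z_β = 0.76 · √(15/2) - 1.645
z_β = 0.76 · 2.739 - 1.645
z_β = 0.436

Power = Φ(z_β) = Φ(0.436) ≈ 0.669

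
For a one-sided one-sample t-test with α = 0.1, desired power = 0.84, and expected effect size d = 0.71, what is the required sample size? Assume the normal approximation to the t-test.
n = 11

Sample size formula (one-sample t-test, normal approximation):
n = ((z_α + z_β) / d)²

z_α = 1.282 (for α = 0.1, one-sided)
z_β = 0.994 (for power = 0.84)
d = 0.71

n = ((1.282 + 0.994) / 0.71)²
n = (3.206)²
n ≈ 10.28
Round up to the next whole number: n = 11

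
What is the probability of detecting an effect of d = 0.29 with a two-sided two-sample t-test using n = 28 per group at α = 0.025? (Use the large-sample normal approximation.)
Power ≈ 0.12

Power calculation (two-sample t-test, normal approximation):
z_β = d · √(n/2) - z_{α/2}
z_β = 0.29 · √(28/2) - 2.241
z_β = 0.29 · 3.742 - 2.241
z_β = -1.156

Power = Φ(z_β) = Φ(-1.156) ≈ 0.124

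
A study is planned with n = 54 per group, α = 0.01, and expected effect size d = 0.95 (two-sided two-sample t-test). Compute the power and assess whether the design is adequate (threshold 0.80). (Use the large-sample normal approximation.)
Power ≈ 0.99; the study is adequately powered (power ≥ 0.80)

Power calculation (two-sample t-test, normal approximation):
z_β = d · √(n/2) - z_{α/2}
z_β = 0.95 · √(54/2) - 2.576
z_β = 0.95 · 5.196 - 2.576
z_β = 2.361

Power = Φ(z_β) = Φ(2.361) ≈ 0.991

Effect size d = 0.95 is large by Cohen's convention (0.2/0.5/0.8).

Threshold: power ≥ 0.80 is conventionally adequate.
Power ≈ 0.99 → the study is adequately powered (power ≥ 0.80).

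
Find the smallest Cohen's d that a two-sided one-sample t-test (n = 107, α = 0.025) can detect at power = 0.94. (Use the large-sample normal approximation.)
d ≈ 0.37

Minimum detectable effect (one-sample t-test, normal approximation):
d = (z_{α/2} + z_β) / √n
d = (2.241 + 1.555) / √107
d = 3.796 / 10.344
d ≈ 0.37

By Cohen's convention (0.2 small / 0.5 medium / 0.8 large): small effect.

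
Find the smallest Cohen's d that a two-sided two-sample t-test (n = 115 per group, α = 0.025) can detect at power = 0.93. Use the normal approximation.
d ≈ 0.49

Minimum detectable effect (two-sample t-test, normal approximation):
d = (z_{α/2} + z_β) / √(n/2)
d = (2.241 + 1.476) / √(115/2)
d = 3.717 / 7.583
d ≈ 0.49

By Cohen's convention (0.2 small / 0.5 medium / 0.8 large): small effect.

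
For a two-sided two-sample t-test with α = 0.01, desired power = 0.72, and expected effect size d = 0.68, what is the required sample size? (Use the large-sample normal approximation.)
n = 44 per group

Sample size formula (two-sample t-test, normal approximation):
n = 2 · ((z_{α/2} + z_β) / d)²

z_{α/2} = 2.576 (for α = 0.01, two-sided)
z_β = 0.583 (for power = 0.72)
d = 0.68

n = 2 · ((2.576 + 0.583) / 0.68)²
n = 2 · (4.646)²
n ≈ 43.17
Round up to the next whole number: n = 44 per group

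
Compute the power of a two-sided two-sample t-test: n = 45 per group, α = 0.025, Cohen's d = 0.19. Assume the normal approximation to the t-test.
Power ≈ 0.09

Power calculation (two-sample t-test, normal approximation):
z_β = d · √(n/2) - z_{α/2}
z_β = 0.19 · √(45/2) - 2.241
z_β = 0.19 · 4.743 - 2.241
z_β = -1.340

Power = Φ(z_β) = Φ(-1.340) ≈ 0.090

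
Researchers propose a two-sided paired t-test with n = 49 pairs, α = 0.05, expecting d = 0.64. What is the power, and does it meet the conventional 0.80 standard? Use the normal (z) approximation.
Power ≈ 0.99; the study is adequately powered (power ≥ 0.80)

Power calculation (paired t-test, normal approximation):
z_β = d · √n - z_{α/2}
z_β = 0.64 · √49 - 1.960
z_β = 0.64 · 7.000 - 1.960
z_β = 2.520

Power = Φ(z_β) = Φ(2.520) ≈ 0.994

Effect size d = 0.64 is medium by Cohen's convention (0.2/0.5/0.8).

Threshold: power ≥ 0.80 is conventionally adequate.
Power ≈ 0.99 → the study is adequately powered (power ≥ 0.80).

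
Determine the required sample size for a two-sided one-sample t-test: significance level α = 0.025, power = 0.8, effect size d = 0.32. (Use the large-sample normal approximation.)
n = 93

Sample size formula (one-sample t-test, normal approximation):
n = ((z_{α/2} + z_β) / d)²

z_{α/2} = 2.241 (for α = 0.025, two-sided)
z_β = 0.842 (for power = 0.8)
d = 0.32

n = ((2.241 + 0.842) / 0.32)²
n = (9.634)²
n ≈ 92.81
Round up to the next whole number: n = 93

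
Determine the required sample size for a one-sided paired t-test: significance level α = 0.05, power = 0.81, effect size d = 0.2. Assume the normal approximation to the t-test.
n = 160 pairs

Sample size formula (paired t-test, normal approximation):
n = ((z_α + z_β) / d)²

z_α = 1.645 (for α = 0.05, one-sided)
z_β = 0.878 (for power = 0.81)
d = 0.2

n = ((1.645 + 0.878) / 0.2)²
n = (12.615)²
n ≈ 159.14
Round up to the next whole number: n = 160 pairs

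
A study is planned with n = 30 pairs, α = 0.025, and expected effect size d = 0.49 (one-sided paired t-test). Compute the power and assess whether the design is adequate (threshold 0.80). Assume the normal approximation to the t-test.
Power ≈ 0.77; the study is underpowered (power < 0.80)

Power calculation (paired t-test, normal approximation):
z_β = d · √n - z_α
z_β = 0.49 · √30 - 1.960
z_β = 0.49 · 5.477 - 1.960
z_β = 0.724

Power = Φ(z_β) = Φ(0.724) ≈ 0.765

Effect size d = 0.49 is small by Cohen's convention (0.2/0.5/0.8).

Threshold: power ≥ 0.80 is conventionally adequate.
Power ≈ 0.77 → the study is underpowered (power < 0.80).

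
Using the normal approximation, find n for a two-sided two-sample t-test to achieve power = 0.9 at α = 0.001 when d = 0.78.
n = 69 per group

Sample size formula (two-sample t-test, normal approximation):
n = 2 · ((z_{α/2} + z_β) / d)²

z_{α/2} = 3.291 (for α = 0.001, two-sided)
z_β = 1.282 (for power = 0.9)
d = 0.78

n = 2 · ((3.291 + 1.282) / 0.78)²
n = 2 · (5.863)²
n ≈ 68.75
Round up to the next whole number: n = 69 per group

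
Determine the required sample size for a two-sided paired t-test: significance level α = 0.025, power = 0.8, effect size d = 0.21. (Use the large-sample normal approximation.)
n = 216 pairs

Sample size formula (paired t-test, normal approximation):
n = ((z_{α/2} + z_β) / d)²

z_{α/2} = 2.241 (for α = 0.025, two-sided)
z_β = 0.842 (for power = 0.8)
d = 0.21

n = ((2.241 + 0.842) / 0.21)²
n = (14.681)²
n ≈ 215.53
Round up to the next whole number: n = 216 pairs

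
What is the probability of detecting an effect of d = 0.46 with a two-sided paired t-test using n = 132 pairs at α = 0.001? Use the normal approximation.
Power ≈ 0.98

Power calculation (paired t-test, normal approximation):
z_β = d · √n - z_{α/2}
z_β = 0.46 · √132 - 3.291
z_β = 0.46 · 11.489 - 3.291
z_β = 1.994

Power = Φ(z_β) = Φ(1.994) ≈ 0.977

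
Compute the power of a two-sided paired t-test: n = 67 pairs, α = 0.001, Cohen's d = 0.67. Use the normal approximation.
Power ≈ 0.99

Power calculation (paired t-test, normal approximation):
z_β = d · √n - z_{α/2}
z_β = 0.67 · √67 - 3.291
z_β = 0.67 · 8.185 - 3.291
z_β = 2.194

Power = Φ(z_β) = Φ(2.194) ≈ 0.986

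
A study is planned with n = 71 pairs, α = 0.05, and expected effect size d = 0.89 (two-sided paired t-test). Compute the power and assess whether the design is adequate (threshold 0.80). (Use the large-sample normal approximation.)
Power ≈ 1.00; the study is adequately powered (power ≥ 0.80)

Power calculation (paired t-test, normal approximation):
z_β = d · √n - z_{α/2}
z_β = 0.89 · √71 - 1.960
z_β = 0.89 · 8.426 - 1.960
z_β = 5.539

Power = Φ(z_β) = Φ(5.539) ≈ 1.000

Effect size d = 0.89 is large by Cohen's convention (0.2/0.5/0.8).

Threshold: power ≥ 0.80 is conventionally adequate.
Power ≈ 1.00 → the study is adequately powered (power ≥ 0.80).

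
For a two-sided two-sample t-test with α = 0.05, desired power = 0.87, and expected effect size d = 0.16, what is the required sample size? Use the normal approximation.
n = 745 per group

Sample size formula (two-sample t-test, normal approximation):
n = 2 · ((z_{α/2} + z_β) / d)²

z_{α/2} = 1.960 (for α = 0.05, two-sided)
z_β = 1.126 (for power = 0.87)
d = 0.16

n = 2 · ((1.960 + 1.126) / 0.16)²
n = 2 · (19.288)²
n ≈ 744.05
Round up to the next whole number: n = 745 per group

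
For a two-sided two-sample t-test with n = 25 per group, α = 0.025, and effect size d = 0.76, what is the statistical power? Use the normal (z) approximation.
Power ≈ 0.67

Power calculation (two-sample t-test, normal approximation):
z_β = d · √(n/2) - z_{α/2}
z_β = 0.76 · √(25/2) - 2.241
z_β = 0.76 · 3.536 - 2.241
z_β = 0.446

Power = Φ(z_β) = Φ(0.446) ≈ 0.672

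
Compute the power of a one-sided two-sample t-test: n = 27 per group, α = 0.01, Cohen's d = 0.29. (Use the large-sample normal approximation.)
Power ≈ 0.10

Power calculation (two-sample t-test, normal approximation):
z_β = d · √(n/2) - z_α
z_β = 0.29 · √(27/2) - 2.326
z_β = 0.29 · 3.674 - 2.326
z_β = -1.261

Power = Φ(z_β) = Φ(-1.261) ≈ 0.104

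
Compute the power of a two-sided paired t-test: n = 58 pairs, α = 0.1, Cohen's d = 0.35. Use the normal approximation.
Power ≈ 0.85

Power calculation (paired t-test, normal approximation):
z_β = d · √n - z_{α/2}
z_β = 0.35 · √58 - 1.645
z_β = 0.35 · 7.616 - 1.645
z_β = 1.021

Power = Φ(z_β) = Φ(1.021) ≈ 0.846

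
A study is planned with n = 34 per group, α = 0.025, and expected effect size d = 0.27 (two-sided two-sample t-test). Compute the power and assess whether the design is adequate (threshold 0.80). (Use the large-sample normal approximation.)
Power ≈ 0.13; the study is underpowered (power < 0.80)

Power calculation (two-sample t-test, normal approximation):
z_β = d · √(n/2) - z_{α/2}
z_β = 0.27 · √(34/2) - 2.241
z_β = 0.27 · 4.123 - 2.241
z_β = -1.128

Power = Φ(z_β) = Φ(-1.128) ≈ 0.130

Effect size d = 0.27 is small by Cohen's convention (0.2/0.5/0.8).

Threshold: power ≥ 0.80 is conventionally adequate.
Power ≈ 0.13 → the study is underpowered (power < 0.80).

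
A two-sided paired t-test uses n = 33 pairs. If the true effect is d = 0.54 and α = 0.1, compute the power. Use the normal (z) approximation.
Power ≈ 0.93

Power calculation (paired t-test, normal approximation):
z_β = d · √n - z_{α/2}
z_β = 0.54 · √33 - 1.645
z_β = 0.54 · 5.745 - 1.645
z_β = 1.457

Power = Φ(z_β) = Φ(1.457) ≈ 0.927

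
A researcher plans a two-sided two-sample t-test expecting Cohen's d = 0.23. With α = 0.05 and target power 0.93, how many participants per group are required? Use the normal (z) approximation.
n = 447 per group

Sample size formula (two-sample t-test, normal approximation):
n = 2 · ((z_{α/2} + z_β) / d)²

z_{α/2} = 1.960 (for α = 0.05, two-sided)
z_β = 1.476 (for power = 0.93)
d = 0.23

n = 2 · ((1.960 + 1.476) / 0.23)²
n = 2 · (14.939)²
n ≈ 446.35
Round up to the next whole number: n = 447 per group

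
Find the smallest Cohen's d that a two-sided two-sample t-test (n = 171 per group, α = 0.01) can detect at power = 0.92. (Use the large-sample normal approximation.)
d ≈ 0.43

Minimum detectable effect (two-sample t-test, normal approximation):
d = (z_{α/2} + z_β) / √(n/2)
d = (2.576 + 1.405) / √(171/2)
d = 3.981 / 9.247
d ≈ 0.43

By Cohen's convention (0.2 small / 0.5 medium / 0.8 large): small effect.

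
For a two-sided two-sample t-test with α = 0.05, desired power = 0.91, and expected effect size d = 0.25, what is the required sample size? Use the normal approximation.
n = 349 per group

Sample size formula (two-sample t-test, normal approximation):
n = 2 · ((z_{α/2} + z_β) / d)²

z_{α/2} = 1.960 (for α = 0.05, two-sided)
z_β = 1.341 (for power = 0.91)
d = 0.25

n = 2 · ((1.960 + 1.341) / 0.25)²
n = 2 · (13.204)²
n ≈ 348.69
Round up to the next whole number: n = 349 per group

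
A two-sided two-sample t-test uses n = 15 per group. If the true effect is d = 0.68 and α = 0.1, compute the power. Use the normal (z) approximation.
Power ≈ 0.59

Power calculation (two-sample t-test, normal approximation):
z_β = d · √(n/2) - z_{α/2}
z_β = 0.68 · √(15/2) - 1.645
z_β = 0.68 · 2.739 - 1.645
z_β = 0.217

Power = Φ(z_β) = Φ(0.217) ≈ 0.586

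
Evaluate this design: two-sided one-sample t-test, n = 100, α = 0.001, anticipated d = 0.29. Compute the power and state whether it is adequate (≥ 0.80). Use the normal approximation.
Power ≈ 0.35; the study is underpowered (power < 0.80)

Power calculation (one-sample t-test, normal approximation):
z_β = d · √n - z_{α/2}
z_β = 0.29 · √100 - 3.291
z_β = 0.29 · 10.000 - 3.291
z_β = -0.391

Power = Φ(z_β) = Φ(-0.391) ≈ 0.348

Effect size d = 0.29 is small by Cohen's convention (0.2/0.5/0.8).

Threshold: power ≥ 0.80 is conventionally adequate.
Power ≈ 0.35 → the study is underpowered (power < 0.80).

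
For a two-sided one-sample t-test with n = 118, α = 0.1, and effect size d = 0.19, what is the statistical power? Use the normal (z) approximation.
Power ≈ 0.66

Power calculation (one-sample t-test, normal approximation):
z_β = d · √n - z_{α/2}
z_β = 0.19 · √118 - 1.645
z_β = 0.19 · 10.863 - 1.645
z_β = 0.419

Power = Φ(z_β) = Φ(0.419) ≈ 0.662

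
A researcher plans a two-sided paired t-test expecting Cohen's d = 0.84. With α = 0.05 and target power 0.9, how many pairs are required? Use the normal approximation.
n = 15 pairs

Sample size formula (paired t-test, normal approximation):
n = ((z_{α/2} + z_β) / d)²

z_{α/2} = 1.960 (for α = 0.05, two-sided)
z_β = 1.282 (for power = 0.9)
d = 0.84

n = ((1.960 + 1.282) / 0.84)²
n = (3.860)²
n ≈ 14.90
Round up to the next whole number: n = 15 pairs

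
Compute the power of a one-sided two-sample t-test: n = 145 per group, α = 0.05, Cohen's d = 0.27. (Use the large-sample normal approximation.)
Power ≈ 0.74

Power calculation (two-sample t-test, normal approximation):
z_β = d · √(n/2) - z_α
z_β = 0.27 · √(145/2) - 1.645
z_β = 0.27 · 8.515 - 1.645
z_β = 0.654

Power = Φ(z_β) = Φ(0.654) ≈ 0.743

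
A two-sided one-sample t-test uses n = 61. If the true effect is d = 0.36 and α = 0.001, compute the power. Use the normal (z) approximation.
Power ≈ 0.32

Power calculation (one-sample t-test, normal approximation):
z_β = d · √n - z_{α/2}
z_β = 0.36 · √61 - 3.291
z_β = 0.36 · 7.810 - 3.291
z_β = -0.479

Power = Φ(z_β) = Φ(-0.479) ≈ 0.316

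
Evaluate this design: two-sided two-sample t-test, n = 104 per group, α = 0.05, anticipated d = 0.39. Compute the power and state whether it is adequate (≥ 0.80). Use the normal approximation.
Power ≈ 0.80; the study is adequately powered (power ≥ 0.80)

Power calculation (two-sample t-test, normal approximation):
z_β = d · √(n/2) - z_{α/2}
z_β = 0.39 · √(104/2) - 1.960
z_β = 0.39 · 7.211 - 1.960
z_β = 0.852

Power = Φ(z_β) = Φ(0.852) ≈ 0.803

Effect size d = 0.39 is small by Cohen's convention (0.2/0.5/0.8).

Threshold: power ≥ 0.80 is conventionally adequate.
Power ≈ 0.80 → the study is adequately powered (power ≥ 0.80).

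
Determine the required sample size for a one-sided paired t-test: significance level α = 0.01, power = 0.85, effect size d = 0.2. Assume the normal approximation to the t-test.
n = 283 pairs

Sample size formula (paired t-test, normal approximation):
n = ((z_α + z_β) / d)²

z_α = 2.326 (for α = 0.01, one-sided)
z_β = 1.036 (for power = 0.85)
d = 0.2

n = ((2.326 + 1.036) / 0.2)²
n = (16.810)²
n ≈ 282.58
Round up to the next whole number: n = 283 pairs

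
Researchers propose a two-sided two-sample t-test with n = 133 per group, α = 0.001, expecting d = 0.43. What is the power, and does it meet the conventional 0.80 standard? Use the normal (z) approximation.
Power ≈ 0.59; the study is underpowered (power < 0.80)

Power calculation (two-sample t-test, normal approximation):
z_β = d · √(n/2) - z_{α/2}
z_β = 0.43 · √(133/2) - 3.291
z_β = 0.43 · 8.155 - 3.291
z_β = 0.216

Power = Φ(z_β) = Φ(0.216) ≈ 0.586

Effect size d = 0.43 is small by Cohen's convention (0.2/0.5/0.8).

Threshold: power ≥ 0.80 is conventionally adequate.
Power ≈ 0.59 → the study is underpowered (power < 0.80).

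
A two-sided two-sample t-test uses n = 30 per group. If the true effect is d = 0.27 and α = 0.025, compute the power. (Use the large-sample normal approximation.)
Power ≈ 0.12

Power calculation (two-sample t-test, normal approximation):
z_β = d · √(n/2) - z_{α/2}
z_β = 0.27 · √(30/2) - 2.241
z_β = 0.27 · 3.873 - 2.241
z_β = -1.196

Power = Φ(z_β) = Φ(-1.196) ≈ 0.116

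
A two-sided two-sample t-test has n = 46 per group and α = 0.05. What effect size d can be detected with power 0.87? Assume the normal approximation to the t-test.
d ≈ 0.64

Minimum detectable effect (two-sample t-test, normal approximation):
d = (z_{α/2} + z_β) / √(n/2)
d = (1.960 + 1.126) / √(46/2)
d = 3.086 / 4.796
d ≈ 0.64

By Cohen's convention (0.2 small / 0.5 medium / 0.8 large): medium effect.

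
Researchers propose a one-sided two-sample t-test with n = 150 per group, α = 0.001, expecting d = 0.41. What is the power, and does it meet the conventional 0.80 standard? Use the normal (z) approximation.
Power ≈ 0.68; the study is underpowered (power < 0.80)

Power calculation (two-sample t-test, normal approximation):
z_β = d · √(n/2) - z_α
z_β = 0.41 · √(150/2) - 3.090
z_β = 0.41 · 8.660 - 3.090
z_β = 0.460

Power = Φ(z_β) = Φ(0.460) ≈ 0.677

Effect size d = 0.41 is small by Cohen's convention (0.2/0.5/0.8).

Threshold: power ≥ 0.80 is conventionally adequate.
Power ≈ 0.68 → the study is underpowered (power < 0.80).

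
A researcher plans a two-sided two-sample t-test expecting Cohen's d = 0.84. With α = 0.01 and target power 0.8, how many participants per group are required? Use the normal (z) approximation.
n = 34 per group

Sample size formula (two-sample t-test, normal approximation):
n = 2 · ((z_{α/2} + z_β) / d)²

z_{α/2} = 2.576 (for α = 0.01, two-sided)
z_β = 0.842 (for power = 0.8)
d = 0.84

n = 2 · ((2.576 + 0.842) / 0.84)²
n = 2 · (4.069)²
n ≈ 33.11
Round up to the next whole number: n = 34 per group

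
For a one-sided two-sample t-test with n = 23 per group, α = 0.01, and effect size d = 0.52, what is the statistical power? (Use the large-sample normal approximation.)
Power ≈ 0.29

Power calculation (two-sample t-test, normal approximation):
z_β = d · √(n/2) - z_α
z_β = 0.52 · √(23/2) - 2.326
z_β = 0.52 · 3.391 - 2.326
z_β = -0.563

Power = Φ(z_β) = Φ(-0.563) ≈ 0.287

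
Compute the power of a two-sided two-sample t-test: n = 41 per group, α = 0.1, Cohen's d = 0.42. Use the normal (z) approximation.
Power ≈ 0.60

Power calculation (two-sample t-test, normal approximation):
z_β = d · √(n/2) - z_{α/2}
z_β = 0.42 · √(41/2) - 1.645
z_β = 0.42 · 4.528 - 1.645
z_β = 0.257

Power = Φ(z_β) = Φ(0.257) ≈ 0.601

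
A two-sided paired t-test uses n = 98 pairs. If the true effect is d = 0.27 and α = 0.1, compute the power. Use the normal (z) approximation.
Power ≈ 0.85

Power calculation (paired t-test, normal approximation):
z_β = d · √n - z_{α/2}
z_β = 0.27 · √98 - 1.645
z_β = 0.27 · 9.899 - 1.645
z_β = 1.028

Power = Φ(z_β) = Φ(1.028) ≈ 0.848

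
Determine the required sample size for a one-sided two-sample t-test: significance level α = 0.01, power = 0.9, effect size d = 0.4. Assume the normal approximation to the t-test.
n = 163 per group

Sample size formula (two-sample t-test, normal approximation):
n = 2 · ((z_α + z_β) / d)²

z_α = 2.326 (for α = 0.01, one-sided)
z_β = 1.282 (for power = 0.9)
d = 0.4

n = 2 · ((2.326 + 1.282) / 0.4)²
n = 2 · (9.020)²
n ≈ 162.72
Round up to the next whole number: n = 163 per group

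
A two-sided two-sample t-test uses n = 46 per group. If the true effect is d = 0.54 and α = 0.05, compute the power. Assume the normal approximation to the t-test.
Power ≈ 0.74

Power calculation (two-sample t-test, normal approximation):
z_β = d · √(n/2) - z_{α/2}
z_β = 0.54 · √(46/2) - 1.960
z_β = 0.54 · 4.796 - 1.960
z_β = 0.630

Power = Φ(z_β) = Φ(0.630) ≈ 0.736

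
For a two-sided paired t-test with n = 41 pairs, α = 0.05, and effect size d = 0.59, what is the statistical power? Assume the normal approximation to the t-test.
Power ≈ 0.97

Power calculation (paired t-test, normal approximation):
z_β = d · √n - z_{α/2}
z_β = 0.59 · √41 - 1.960
z_β = 0.59 · 6.403 - 1.960
z_β = 1.818

Power = Φ(z_β) = Φ(1.818) ≈ 0.965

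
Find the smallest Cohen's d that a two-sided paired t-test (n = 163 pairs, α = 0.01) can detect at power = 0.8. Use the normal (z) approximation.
d ≈ 0.27

Minimum detectable effect (paired t-test, normal approximation):
d = (z_{α/2} + z_β) / √n
d = (2.576 + 0.842) / √163
d = 3.417 / 12.767
d ≈ 0.27

By Cohen's convention (0.2 small / 0.5 medium / 0.8 large): small effect.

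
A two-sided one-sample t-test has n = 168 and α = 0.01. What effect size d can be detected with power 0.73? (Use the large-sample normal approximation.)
d ≈ 0.25

Minimum detectable effect (one-sample t-test, normal approximation):
d = (z_{α/2} + z_β) / √n
d = (2.576 + 0.613) / √168
d = 3.189 / 12.961
d ≈ 0.25

By Cohen's convention (0.2 small / 0.5 medium / 0.8 large): small effect.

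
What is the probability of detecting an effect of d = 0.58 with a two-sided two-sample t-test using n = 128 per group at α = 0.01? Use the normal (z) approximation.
Power ≈ 0.98

Power calculation (two-sample t-test, normal approximation):
z_β = d · √(n/2) - z_{α/2}
z_β = 0.58 · √(128/2) - 2.576
z_β = 0.58 · 8.000 - 2.576
z_β = 2.064

Power = Φ(z_β) = Φ(2.064) ≈ 0.980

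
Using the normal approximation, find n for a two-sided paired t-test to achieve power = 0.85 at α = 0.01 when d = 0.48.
n = 57 pairs

Sample size formula (paired t-test, normal approximation):
n = ((z_{α/2} + z_β) / d)²

z_{α/2} = 2.576 (for α = 0.01, two-sided)
z_β = 1.036 (for power = 0.85)
d = 0.48

n = ((2.576 + 1.036) / 0.48)²
n = (7.525)²
n ≈ 56.63
Round up to the next whole number: n = 57 pairs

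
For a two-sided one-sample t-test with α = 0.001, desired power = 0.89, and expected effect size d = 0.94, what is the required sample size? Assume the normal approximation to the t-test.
n = 24

Sample size formula (one-sample t-test, normal approximation):
n = ((z_{α/2} + z_β) / d)²

z_{α/2} = 3.291 (for α = 0.001, two-sided)
z_β = 1.227 (for power = 0.89)
d = 0.94

n = ((3.291 + 1.227) / 0.94)²
n = (4.806)²
n ≈ 23.10
Round up to the next whole number: n = 24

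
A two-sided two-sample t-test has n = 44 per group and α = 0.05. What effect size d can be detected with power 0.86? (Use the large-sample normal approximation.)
d ≈ 0.65

Minimum detectable effect (two-sample t-test, normal approximation):
d = (z_{α/2} + z_β) / √(n/2)
d = (1.960 + 1.080) / √(44/2)
d = 3.040 / 4.690
d ≈ 0.65

By Cohen's convention (0.2 small / 0.5 medium / 0.8 large): medium effect.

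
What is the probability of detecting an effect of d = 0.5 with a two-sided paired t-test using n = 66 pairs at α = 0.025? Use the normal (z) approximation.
Power ≈ 0.97

Power calculation (paired t-test, normal approximation):
z_β = d · √n - z_{α/2}
z_β = 0.5 · √66 - 2.241
z_β = 0.5 · 8.124 - 2.241
z_β = 1.821

Power = Φ(z_β) = Φ(1.821) ≈ 0.966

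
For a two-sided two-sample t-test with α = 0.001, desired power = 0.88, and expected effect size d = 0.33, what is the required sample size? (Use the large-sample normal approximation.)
n = 367 per group

Sample size formula (two-sample t-test, normal approximation):
n = 2 · ((z_{α/2} + z_β) / d)²

z_{α/2} = 3.291 (for α = 0.001, two-sided)
z_β = 1.175 (for power = 0.88)
d = 0.33

n = 2 · ((3.291 + 1.175) / 0.33)²
n = 2 · (13.533)²
n ≈ 366.28
Round up to the next whole number: n = 367 per group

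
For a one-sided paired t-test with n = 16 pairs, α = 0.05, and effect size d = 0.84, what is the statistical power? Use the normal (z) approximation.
Power ≈ 0.96

Power calculation (paired t-test, normal approximation):
z_β = d · √n - z_α
z_β = 0.84 · √16 - 1.645
z_β = 0.84 · 4.000 - 1.645
z_β = 1.715

Power = Φ(z_β) = Φ(1.715) ≈ 0.957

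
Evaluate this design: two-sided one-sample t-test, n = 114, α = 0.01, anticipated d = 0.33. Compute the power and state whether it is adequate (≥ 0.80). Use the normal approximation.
Power ≈ 0.83; the study is adequately powered (power ≥ 0.80)

Power calculation (one-sample t-test, normal approximation):
z_β = d · √n - z_{α/2}
z_β = 0.33 · √114 - 2.576
z_β = 0.33 · 10.677 - 2.576
z_β = 0.948

Power = Φ(z_β) = Φ(0.948) ≈ 0.828

Effect size d = 0.33 is small by Cohen's convention (0.2/0.5/0.8).

Threshold: power ≥ 0.80 is conventionally adequate.
Power ≈ 0.83 → the study is adequately powered (power ≥ 0.80).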